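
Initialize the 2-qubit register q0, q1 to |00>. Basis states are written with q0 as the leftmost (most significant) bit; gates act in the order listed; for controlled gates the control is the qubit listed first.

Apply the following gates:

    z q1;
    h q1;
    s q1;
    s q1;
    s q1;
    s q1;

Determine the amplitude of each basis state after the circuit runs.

The resulting statevector has amplitude sqrt(2)/2 on |00>, sqrt(2)/2 on |01>, 0 on |10>, 0 on |11>. Key observation: gates 3-6 undo each other exactly, leaving only the rest of the circuit to track.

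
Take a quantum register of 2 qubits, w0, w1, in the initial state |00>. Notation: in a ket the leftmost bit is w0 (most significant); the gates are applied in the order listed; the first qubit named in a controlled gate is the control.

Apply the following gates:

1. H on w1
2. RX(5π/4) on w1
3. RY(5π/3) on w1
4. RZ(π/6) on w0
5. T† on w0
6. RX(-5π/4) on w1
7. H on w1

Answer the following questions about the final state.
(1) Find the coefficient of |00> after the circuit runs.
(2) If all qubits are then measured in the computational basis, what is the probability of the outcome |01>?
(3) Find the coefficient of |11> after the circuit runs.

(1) |00> carries amplitude sqrt(3)*exp(11*I*pi/12)/2 in the final state.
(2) Outcome |01> occurs with probability 1/4.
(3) The amplitude on |11> is 0.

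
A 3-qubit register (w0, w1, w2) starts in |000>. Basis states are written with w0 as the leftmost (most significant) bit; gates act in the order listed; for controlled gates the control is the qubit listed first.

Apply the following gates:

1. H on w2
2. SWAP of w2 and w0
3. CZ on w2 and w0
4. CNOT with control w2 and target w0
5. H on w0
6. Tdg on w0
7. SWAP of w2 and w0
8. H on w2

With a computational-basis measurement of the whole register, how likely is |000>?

A full measurement returns |000> with probability 1/2.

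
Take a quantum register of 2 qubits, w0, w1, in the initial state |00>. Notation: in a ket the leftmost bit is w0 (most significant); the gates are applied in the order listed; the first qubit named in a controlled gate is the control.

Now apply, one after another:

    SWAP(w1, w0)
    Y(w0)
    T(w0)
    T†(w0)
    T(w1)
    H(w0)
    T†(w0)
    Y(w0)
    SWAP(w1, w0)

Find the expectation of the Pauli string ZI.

The expectation value of ZI is 1.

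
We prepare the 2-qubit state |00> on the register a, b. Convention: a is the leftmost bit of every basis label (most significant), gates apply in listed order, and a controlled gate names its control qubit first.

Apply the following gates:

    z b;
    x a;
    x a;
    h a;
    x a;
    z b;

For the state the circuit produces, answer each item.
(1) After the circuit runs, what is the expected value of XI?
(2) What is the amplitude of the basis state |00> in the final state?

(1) The expectation value of XI is 1.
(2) |00> carries amplitude sqrt(2)/2 in the final state.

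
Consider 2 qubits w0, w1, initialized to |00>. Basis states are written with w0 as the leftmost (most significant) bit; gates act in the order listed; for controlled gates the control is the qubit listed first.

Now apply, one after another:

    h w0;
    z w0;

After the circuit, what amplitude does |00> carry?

The amplitude on |00> is sqrt(2)/2.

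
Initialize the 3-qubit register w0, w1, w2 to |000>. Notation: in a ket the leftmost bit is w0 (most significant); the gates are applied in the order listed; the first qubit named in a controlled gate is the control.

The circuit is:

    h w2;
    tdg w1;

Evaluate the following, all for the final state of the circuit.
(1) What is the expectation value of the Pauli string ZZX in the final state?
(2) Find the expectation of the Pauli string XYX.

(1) The observable ZZX averages to 1.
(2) The observable XYX averages to 0.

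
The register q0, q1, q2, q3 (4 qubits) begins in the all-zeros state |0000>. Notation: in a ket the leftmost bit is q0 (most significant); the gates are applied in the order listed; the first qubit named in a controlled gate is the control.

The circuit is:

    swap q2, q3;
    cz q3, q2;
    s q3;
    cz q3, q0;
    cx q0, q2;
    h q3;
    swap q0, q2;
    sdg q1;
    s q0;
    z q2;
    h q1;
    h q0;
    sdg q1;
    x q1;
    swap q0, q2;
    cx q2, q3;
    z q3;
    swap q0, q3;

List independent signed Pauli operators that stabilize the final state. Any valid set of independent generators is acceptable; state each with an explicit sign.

The stabilizer group can be generated by -XIII, +IYII, +IIXI, +IIIZ, among other valid generating sets.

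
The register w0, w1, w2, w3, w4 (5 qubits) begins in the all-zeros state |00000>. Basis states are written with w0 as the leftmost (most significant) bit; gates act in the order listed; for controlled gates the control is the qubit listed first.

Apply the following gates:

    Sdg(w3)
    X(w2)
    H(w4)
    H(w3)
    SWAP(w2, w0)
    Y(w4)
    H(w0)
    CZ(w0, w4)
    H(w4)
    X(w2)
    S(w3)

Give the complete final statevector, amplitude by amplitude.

The resulting statevector has amplitude -I/2 on |00101>, 1/2 on |00111>, I/2 on |10100>, -1/2 on |10110>, and 0 on every other basis state.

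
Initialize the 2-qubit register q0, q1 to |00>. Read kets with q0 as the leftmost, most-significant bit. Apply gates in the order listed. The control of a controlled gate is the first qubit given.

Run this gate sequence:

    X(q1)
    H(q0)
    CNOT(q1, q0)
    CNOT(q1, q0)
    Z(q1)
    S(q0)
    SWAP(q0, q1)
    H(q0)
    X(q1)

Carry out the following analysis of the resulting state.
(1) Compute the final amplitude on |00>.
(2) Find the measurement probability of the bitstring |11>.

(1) The final state's coefficient on |00> equals -I/2.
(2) Outcome |11> occurs with probability 1/4.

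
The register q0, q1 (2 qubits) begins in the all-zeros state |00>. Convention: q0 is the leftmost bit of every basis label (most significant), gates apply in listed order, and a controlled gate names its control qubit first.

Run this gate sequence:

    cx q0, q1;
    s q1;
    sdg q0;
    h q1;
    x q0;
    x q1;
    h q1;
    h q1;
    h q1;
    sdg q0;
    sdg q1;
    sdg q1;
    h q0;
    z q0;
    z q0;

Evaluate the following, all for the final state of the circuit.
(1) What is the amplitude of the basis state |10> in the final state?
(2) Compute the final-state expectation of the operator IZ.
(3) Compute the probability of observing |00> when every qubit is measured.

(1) The amplitude on |10> is sqrt(2)*I/2. Key observation: the block from step 7 through step 8 cancels to the identity and can be dropped.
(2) The expectation value of IZ is 1.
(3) Outcome |00> occurs with probability 1/2.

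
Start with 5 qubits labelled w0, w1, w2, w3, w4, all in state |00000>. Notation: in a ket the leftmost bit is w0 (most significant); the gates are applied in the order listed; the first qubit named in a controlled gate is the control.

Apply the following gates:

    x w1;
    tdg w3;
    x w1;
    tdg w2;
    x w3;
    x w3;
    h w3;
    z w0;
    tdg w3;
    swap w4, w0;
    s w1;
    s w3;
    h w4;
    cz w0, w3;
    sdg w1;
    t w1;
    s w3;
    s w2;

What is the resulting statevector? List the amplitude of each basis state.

After the circuit, the state carries amplitude 1/2 on |00000>, 1/2 on |00001>, exp(3*I*pi/4)/2 on |00010>, exp(3*I*pi/4)/2 on |00011>, and 0 on every other basis state.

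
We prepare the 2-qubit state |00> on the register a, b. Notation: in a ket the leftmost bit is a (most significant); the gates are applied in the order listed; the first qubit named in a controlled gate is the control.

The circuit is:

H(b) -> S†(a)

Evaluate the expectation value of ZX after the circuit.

In the final state, ZX has expectation 1.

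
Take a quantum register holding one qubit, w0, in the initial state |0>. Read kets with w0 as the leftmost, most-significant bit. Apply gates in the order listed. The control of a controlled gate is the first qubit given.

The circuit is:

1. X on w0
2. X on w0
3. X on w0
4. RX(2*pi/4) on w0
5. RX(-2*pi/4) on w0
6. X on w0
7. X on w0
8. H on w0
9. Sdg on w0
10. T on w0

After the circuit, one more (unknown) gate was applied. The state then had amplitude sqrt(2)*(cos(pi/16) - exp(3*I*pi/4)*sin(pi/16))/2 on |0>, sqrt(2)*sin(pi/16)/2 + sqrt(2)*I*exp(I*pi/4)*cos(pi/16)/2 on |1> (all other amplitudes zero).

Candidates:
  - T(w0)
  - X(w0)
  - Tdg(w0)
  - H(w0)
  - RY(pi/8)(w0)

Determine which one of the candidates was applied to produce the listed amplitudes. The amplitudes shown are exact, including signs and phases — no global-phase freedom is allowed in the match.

It was RY(pi/8)(w0) that produced the state shown. Key observation: gates 2-7 undo each other exactly, leaving only the rest of the circuit to track.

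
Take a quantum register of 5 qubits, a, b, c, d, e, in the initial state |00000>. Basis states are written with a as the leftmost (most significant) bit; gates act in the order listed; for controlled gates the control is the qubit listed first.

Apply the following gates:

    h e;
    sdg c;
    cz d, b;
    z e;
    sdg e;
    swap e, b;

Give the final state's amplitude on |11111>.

The amplitude on |11111> is 0.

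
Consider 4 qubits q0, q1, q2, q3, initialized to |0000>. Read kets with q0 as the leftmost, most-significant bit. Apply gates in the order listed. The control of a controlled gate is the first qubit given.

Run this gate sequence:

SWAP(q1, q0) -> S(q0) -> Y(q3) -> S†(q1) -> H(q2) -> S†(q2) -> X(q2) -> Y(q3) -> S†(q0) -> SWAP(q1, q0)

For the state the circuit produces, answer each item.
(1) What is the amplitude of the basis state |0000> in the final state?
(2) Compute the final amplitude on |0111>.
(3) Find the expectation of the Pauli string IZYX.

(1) The amplitude on |0000> is -sqrt(2)*I/2.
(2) |0111> carries amplitude 0 in the final state.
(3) The observable IZYX averages to 0.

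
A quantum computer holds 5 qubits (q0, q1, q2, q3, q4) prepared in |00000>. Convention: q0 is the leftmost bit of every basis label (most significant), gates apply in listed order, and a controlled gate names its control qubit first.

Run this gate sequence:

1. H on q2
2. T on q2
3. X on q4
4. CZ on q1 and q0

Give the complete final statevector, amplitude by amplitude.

After the circuit, the state carries amplitude sqrt(2)/2 on |00001>, sqrt(2)*exp(I*pi/4)/2 on |00101>, and 0 on every other basis state.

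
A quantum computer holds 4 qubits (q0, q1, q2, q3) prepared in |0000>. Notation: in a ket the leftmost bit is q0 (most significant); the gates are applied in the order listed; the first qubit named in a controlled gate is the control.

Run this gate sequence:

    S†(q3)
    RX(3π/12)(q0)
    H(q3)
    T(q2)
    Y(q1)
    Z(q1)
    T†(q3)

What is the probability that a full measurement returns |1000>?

Outcome |1000> occurs with probability 0.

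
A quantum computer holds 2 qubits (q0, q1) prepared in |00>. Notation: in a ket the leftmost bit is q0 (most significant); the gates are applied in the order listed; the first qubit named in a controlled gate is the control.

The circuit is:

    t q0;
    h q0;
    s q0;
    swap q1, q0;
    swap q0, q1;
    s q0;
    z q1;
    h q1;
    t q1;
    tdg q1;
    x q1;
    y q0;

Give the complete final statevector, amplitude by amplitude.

The resulting statevector has amplitude I/2 on |00>, I/2 on |01>, I/2 on |10>, I/2 on |11>.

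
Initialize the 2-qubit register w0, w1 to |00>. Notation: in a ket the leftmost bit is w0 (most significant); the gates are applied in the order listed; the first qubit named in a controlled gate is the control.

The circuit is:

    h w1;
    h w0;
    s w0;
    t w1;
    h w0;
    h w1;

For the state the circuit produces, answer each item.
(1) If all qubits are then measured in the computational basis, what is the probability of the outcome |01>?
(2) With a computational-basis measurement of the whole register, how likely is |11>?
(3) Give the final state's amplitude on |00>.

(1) The probability of measuring |01> is 1/4 - sqrt(2)/8.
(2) Outcome |11> occurs with probability 1/4 - sqrt(2)/8.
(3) |00> carries amplitude 1/4 + I/4 + sqrt(2)*I/4 in the final state.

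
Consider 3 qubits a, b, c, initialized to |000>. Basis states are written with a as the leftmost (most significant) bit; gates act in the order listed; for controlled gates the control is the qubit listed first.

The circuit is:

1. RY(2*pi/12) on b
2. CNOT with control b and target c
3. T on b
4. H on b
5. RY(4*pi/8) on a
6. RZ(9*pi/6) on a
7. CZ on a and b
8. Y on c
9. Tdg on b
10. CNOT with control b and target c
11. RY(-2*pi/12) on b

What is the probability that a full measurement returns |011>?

A full measurement returns |011> with probability 0.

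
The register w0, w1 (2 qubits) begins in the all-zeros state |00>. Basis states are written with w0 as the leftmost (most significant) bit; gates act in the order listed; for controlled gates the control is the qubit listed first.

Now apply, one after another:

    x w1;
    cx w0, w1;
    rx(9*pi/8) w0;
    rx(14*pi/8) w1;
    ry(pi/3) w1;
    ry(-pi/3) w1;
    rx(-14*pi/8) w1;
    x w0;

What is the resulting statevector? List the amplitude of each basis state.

The final amplitudes are 0 on |00>, -I*cos(pi/16) on |01>, 0 on |10>, -sin(pi/16) on |11>. Key observation: gates 4-7 undo each other exactly, leaving only the rest of the circuit to track.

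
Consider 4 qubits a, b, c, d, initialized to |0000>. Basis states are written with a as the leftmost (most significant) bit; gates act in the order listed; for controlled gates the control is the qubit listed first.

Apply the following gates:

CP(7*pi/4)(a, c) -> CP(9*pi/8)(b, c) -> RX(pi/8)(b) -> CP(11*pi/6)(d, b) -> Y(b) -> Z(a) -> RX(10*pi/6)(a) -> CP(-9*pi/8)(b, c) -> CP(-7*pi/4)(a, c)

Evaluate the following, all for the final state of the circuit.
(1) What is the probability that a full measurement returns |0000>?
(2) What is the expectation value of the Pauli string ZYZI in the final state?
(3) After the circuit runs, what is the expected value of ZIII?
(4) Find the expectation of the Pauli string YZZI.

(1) The probability of measuring |0000> is 3*sin(pi/16)**2/4.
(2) The expectation value of ZYZI is -sqrt(2 - sqrt(2))/4.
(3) The expectation value of ZIII is 1/2.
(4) The observable YZZI averages to -sqrt(3*sqrt(2) + 6)/4.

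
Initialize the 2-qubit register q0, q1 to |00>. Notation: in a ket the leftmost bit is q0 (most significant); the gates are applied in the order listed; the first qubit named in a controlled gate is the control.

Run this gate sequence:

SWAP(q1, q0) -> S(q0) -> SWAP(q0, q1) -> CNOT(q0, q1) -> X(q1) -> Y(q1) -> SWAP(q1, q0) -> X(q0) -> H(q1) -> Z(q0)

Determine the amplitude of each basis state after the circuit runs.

The final amplitudes are 0 on |00>, 0 on |01>, sqrt(2)*I/2 on |10>, sqrt(2)*I/2 on |11>.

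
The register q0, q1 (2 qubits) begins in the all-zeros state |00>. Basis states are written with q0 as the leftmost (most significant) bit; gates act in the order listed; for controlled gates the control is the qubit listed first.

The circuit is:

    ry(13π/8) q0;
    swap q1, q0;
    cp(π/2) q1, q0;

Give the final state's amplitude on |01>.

|01> carries amplitude sin(3*pi/16) in the final state.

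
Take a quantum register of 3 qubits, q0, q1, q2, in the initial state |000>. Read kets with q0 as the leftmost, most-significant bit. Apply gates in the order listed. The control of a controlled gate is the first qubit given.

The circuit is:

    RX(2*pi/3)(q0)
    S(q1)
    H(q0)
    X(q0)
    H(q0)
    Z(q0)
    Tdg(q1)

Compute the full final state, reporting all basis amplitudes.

The final amplitudes are 1/2 on |000>, -sqrt(3)*I/2 on |100>, and 0 on every other basis state. Key observation: steps 3-6 multiply out to the identity, so the circuit reduces to the remaining gates.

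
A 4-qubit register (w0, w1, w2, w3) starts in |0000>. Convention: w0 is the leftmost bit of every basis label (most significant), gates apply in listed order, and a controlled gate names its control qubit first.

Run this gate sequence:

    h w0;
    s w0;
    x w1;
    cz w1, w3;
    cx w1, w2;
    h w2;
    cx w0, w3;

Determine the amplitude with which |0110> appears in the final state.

The amplitude on |0110> is -1/2.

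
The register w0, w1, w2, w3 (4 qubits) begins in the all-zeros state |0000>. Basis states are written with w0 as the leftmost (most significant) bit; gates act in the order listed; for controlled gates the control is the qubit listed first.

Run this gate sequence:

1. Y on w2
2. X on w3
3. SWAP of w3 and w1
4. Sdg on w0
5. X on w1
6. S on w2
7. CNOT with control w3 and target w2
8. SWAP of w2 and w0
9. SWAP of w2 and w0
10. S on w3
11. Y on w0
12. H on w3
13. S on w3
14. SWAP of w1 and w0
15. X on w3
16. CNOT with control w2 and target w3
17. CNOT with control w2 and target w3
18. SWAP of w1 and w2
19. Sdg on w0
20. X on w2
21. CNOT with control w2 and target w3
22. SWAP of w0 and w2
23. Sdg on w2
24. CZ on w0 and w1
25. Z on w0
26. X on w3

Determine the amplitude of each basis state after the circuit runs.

The resulting statevector has amplitude -sqrt(2)*I/2 on |0100>, sqrt(2)/2 on |0101>, and 0 on every other basis state. Key observation: gates 16-17 undo each other exactly, leaving only the rest of the circuit to track.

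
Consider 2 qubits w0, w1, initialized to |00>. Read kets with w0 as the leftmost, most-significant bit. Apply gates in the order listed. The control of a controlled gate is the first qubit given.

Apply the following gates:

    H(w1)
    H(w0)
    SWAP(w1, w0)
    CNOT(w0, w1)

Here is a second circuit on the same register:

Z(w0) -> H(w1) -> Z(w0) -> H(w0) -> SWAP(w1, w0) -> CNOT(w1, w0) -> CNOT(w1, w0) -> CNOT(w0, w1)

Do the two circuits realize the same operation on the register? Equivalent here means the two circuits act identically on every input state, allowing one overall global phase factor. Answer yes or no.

Yes, they are equivalent — the unitaries differ by at most a global phase.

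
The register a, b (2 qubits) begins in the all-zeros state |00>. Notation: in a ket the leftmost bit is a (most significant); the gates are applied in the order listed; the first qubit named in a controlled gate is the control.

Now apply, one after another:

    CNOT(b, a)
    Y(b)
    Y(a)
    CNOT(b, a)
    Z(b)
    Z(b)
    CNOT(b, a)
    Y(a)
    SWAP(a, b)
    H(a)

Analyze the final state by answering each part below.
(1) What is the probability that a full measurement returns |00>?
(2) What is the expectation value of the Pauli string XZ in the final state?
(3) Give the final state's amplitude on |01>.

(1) A full measurement returns |00> with probability 1/2. Key observation: steps 3-8 multiply out to the identity, so the circuit reduces to the remaining gates.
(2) The observable XZ averages to -1.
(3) |01> carries amplitude 0 in the final state.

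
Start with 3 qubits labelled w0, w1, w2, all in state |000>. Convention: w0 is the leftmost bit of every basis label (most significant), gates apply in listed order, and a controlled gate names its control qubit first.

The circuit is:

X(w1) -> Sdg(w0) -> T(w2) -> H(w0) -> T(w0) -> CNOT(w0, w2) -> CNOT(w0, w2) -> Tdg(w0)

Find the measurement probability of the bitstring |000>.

A full measurement returns |000> with probability 0. Key observation: the block from step 5 through step 8 cancels to the identity and can be dropped.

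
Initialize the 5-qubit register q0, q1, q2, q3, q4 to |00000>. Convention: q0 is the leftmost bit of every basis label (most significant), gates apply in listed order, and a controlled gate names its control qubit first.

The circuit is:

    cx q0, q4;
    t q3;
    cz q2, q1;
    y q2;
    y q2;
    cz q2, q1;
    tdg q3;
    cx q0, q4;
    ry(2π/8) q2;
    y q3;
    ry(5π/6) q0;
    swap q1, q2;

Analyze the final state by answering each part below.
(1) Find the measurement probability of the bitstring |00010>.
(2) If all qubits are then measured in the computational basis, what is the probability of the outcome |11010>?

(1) A full measurement returns |00010> with probability -sqrt(3)/8 - sqrt(6)/16 + sqrt(2)/8 + 1/4. Key observation: gates 1-8 undo each other exactly, leaving only the rest of the circuit to track.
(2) A full measurement returns |11010> with probability -sqrt(2)/8 - sqrt(6)/16 + sqrt(3)/8 + 1/4.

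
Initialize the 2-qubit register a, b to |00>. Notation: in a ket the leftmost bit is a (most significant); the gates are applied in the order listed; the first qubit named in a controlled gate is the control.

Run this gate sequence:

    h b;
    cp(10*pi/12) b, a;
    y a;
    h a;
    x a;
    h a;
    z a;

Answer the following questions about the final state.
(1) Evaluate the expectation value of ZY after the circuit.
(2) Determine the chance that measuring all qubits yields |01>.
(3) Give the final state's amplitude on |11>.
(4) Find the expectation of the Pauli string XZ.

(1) The observable ZY averages to 0. Key observation: the block from step 4 through step 7 cancels to the identity and can be dropped.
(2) A full measurement returns |01> with probability 0.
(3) The amplitude on |11> is sqrt(2)*I/2.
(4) The expectation value of XZ is 0.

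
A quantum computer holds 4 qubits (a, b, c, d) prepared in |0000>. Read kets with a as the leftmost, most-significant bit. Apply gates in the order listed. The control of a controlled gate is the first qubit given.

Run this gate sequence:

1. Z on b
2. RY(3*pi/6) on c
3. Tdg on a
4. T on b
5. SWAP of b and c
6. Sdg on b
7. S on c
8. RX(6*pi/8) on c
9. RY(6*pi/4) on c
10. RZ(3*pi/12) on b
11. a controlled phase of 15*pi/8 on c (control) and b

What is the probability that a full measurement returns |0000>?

Outcome |0000> occurs with probability 1/4.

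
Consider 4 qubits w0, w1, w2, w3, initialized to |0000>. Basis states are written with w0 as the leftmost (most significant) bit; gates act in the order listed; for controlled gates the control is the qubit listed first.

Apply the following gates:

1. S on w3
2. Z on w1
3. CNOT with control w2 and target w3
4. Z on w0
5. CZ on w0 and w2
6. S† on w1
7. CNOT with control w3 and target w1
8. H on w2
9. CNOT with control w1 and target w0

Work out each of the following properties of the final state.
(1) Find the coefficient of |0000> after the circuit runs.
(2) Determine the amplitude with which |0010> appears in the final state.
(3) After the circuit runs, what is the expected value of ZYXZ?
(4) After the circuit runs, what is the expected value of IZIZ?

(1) The final state's coefficient on |0000> equals sqrt(2)/2.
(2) The final state's coefficient on |0010> equals sqrt(2)/2.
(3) The expectation value of ZYXZ is 0.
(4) The expectation value of IZIZ is 1.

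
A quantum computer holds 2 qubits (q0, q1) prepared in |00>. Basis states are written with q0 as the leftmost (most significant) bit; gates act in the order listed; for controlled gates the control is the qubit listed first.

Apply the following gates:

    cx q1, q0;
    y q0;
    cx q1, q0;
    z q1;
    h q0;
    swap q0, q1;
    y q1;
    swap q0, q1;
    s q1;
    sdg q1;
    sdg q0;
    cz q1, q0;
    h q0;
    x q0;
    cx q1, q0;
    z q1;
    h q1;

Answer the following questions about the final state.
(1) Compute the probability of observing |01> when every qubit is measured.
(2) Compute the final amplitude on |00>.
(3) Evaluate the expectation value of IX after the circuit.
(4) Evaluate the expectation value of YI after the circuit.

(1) Outcome |01> occurs with probability 1/4. Key observation: steps 9-10 multiply out to the identity, so the circuit reduces to the remaining gates.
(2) |00> carries amplitude sqrt(2)*(-1 - I)/4 in the final state.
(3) The expectation value of IX is 1.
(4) In the final state, YI has expectation -1.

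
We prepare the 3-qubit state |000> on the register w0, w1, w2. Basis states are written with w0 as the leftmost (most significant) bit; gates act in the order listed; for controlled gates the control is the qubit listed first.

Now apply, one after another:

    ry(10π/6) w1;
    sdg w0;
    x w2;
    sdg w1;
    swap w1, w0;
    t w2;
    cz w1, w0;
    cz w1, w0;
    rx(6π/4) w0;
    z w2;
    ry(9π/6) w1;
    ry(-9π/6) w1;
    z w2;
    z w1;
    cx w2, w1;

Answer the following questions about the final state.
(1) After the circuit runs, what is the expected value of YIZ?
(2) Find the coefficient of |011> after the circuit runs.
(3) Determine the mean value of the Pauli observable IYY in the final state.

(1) The observable YIZ averages to -1/2. Key observation: steps 10-13 multiply out to the identity, so the circuit reduces to the remaining gates.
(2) The final state's coefficient on |011> equals (-sqrt(2) + sqrt(6))*exp(I*pi/4)/4.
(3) In the final state, IYY has expectation 0.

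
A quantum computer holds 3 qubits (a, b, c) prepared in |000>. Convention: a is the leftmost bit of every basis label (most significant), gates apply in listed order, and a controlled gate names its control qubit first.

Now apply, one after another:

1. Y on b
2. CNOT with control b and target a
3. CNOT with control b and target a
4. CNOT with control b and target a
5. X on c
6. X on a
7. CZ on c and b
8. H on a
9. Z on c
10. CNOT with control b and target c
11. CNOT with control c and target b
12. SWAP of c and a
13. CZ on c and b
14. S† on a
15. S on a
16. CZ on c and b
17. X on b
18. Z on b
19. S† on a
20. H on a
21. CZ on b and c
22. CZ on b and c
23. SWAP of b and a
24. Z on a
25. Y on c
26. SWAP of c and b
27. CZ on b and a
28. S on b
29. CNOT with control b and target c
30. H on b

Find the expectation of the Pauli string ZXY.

The observable ZXY averages to 0.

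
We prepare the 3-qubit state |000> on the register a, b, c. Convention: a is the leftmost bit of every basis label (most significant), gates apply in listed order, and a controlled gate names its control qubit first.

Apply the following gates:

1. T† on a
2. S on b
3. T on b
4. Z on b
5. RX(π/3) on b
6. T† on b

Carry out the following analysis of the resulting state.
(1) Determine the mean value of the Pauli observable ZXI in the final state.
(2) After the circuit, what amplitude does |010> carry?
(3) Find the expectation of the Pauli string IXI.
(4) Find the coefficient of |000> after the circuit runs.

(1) The observable ZXI averages to -sqrt(6)/4.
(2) |010> carries amplitude -exp(I*pi/4)/2 in the final state.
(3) The expectation value of IXI is -sqrt(6)/4.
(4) The final state's coefficient on |000> equals sqrt(3)/2.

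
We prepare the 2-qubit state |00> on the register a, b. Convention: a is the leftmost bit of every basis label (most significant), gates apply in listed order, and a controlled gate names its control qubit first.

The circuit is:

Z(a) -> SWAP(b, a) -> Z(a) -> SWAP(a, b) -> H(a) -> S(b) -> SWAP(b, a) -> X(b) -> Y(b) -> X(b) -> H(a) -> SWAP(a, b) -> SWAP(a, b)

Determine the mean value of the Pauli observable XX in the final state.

In the final state, XX has expectation -1. Key observation: steps 12-13 multiply out to the identity, so the circuit reduces to the remaining gates.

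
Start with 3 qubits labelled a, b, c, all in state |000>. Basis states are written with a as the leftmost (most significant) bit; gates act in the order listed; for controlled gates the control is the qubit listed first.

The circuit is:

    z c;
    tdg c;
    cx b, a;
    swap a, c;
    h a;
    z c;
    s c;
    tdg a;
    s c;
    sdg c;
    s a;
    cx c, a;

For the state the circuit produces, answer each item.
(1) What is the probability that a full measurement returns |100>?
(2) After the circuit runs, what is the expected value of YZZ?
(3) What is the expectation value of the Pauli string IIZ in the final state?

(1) A full measurement returns |100> with probability 1/2.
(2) The expectation value of YZZ is sqrt(2)/2.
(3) The observable IIZ averages to 1.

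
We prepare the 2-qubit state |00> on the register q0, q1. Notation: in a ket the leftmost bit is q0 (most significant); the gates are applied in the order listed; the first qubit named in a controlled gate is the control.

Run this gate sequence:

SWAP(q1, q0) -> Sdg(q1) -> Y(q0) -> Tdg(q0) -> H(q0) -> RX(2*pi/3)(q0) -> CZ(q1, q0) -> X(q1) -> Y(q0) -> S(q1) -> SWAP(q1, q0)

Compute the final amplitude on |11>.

The amplitude on |11> is (-sqrt(6) + sqrt(2)*I)*exp(3*I*pi/4)/4.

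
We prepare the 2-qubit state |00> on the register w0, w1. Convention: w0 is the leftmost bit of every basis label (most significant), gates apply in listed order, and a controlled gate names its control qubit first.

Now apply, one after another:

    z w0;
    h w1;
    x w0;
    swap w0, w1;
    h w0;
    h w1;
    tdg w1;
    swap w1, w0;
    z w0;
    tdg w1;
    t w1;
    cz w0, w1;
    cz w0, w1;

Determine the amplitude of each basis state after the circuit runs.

After the circuit, the state carries amplitude sqrt(2)/2 on |00>, 0 on |01>, -sqrt(2)*exp(3*I*pi/4)/2 on |10>, 0 on |11>.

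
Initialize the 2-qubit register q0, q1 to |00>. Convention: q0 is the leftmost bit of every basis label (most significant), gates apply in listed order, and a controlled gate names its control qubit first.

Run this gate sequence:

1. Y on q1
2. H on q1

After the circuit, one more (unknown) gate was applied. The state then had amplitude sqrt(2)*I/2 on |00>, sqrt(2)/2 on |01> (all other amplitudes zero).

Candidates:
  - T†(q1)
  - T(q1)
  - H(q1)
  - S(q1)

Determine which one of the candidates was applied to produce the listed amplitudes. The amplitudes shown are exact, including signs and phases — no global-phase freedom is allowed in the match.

The applied gate was S(q1).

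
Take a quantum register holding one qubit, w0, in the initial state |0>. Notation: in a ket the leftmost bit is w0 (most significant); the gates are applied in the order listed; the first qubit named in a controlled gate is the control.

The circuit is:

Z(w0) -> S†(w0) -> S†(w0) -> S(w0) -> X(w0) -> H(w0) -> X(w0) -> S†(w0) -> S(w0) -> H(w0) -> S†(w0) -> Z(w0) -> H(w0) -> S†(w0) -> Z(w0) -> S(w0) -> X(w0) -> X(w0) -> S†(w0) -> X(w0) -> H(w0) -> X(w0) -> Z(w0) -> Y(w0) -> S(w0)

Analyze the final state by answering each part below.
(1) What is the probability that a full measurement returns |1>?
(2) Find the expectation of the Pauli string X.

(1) Outcome |1> occurs with probability 1/2. Key observation: gates 16-19 undo each other exactly, leaving only the rest of the circuit to track.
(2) The observable X averages to 1.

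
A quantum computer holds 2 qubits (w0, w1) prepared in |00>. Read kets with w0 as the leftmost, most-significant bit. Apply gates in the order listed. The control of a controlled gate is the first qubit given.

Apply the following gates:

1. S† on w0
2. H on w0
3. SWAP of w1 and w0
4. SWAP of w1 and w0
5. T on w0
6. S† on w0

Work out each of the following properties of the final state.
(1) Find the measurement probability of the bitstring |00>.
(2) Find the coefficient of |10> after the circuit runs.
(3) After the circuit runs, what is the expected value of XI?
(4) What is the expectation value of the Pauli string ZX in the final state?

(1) A full measurement returns |00> with probability 1/2. Key observation: steps 3-4 multiply out to the identity, so the circuit reduces to the remaining gates.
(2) The amplitude on |10> is -sqrt(2)*exp(3*I*pi/4)/2.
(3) The observable XI averages to sqrt(2)/2.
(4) The observable ZX averages to 0.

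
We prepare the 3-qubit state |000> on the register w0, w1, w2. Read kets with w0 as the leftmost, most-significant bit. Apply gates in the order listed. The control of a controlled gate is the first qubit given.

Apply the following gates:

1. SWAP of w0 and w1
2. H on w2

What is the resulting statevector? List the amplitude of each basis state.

The final amplitudes are sqrt(2)/2 on |000>, sqrt(2)/2 on |001>, and 0 on every other basis state.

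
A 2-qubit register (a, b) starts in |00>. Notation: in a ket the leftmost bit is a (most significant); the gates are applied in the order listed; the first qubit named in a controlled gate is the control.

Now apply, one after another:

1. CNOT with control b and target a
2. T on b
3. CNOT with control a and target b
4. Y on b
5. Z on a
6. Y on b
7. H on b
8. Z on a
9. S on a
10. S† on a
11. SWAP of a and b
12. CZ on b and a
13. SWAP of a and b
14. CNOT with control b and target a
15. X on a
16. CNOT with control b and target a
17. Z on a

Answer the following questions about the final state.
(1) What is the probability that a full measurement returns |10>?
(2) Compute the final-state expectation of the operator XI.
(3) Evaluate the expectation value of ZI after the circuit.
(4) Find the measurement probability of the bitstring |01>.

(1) The probability of measuring |10> is 1/2.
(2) The observable XI averages to 0.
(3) In the final state, ZI has expectation -1.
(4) The probability of measuring |01> is 0.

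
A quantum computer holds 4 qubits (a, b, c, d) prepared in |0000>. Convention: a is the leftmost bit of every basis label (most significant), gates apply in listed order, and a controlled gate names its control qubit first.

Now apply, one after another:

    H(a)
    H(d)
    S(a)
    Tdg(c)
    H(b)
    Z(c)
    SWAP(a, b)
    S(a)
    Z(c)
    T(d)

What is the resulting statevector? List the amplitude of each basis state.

The final amplitudes are sqrt(2)/4 on |0000>, sqrt(2)*exp(I*pi/4)/4 on |0001>, 0 on |0010>, 0 on |0011>, sqrt(2)*I/4 on |0100>, sqrt(2)*exp(3*I*pi/4)/4 on |0101>, 0 on |0110>, 0 on |0111>, sqrt(2)*I/4 on |1000>, sqrt(2)*exp(3*I*pi/4)/4 on |1001>, 0 on |1010>, 0 on |1011>, -sqrt(2)/4 on |1100>, -sqrt(2)*exp(I*pi/4)/4 on |1101>, 0 on |1110>, 0 on |1111>.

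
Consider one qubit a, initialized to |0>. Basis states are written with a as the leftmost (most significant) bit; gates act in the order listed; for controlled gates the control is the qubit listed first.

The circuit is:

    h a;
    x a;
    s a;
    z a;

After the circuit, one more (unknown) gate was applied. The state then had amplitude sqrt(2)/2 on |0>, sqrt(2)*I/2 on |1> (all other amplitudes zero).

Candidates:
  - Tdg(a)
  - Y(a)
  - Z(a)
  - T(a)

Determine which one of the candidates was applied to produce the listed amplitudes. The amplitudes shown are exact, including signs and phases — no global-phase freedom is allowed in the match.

The unique candidate consistent with the amplitudes is Z(a).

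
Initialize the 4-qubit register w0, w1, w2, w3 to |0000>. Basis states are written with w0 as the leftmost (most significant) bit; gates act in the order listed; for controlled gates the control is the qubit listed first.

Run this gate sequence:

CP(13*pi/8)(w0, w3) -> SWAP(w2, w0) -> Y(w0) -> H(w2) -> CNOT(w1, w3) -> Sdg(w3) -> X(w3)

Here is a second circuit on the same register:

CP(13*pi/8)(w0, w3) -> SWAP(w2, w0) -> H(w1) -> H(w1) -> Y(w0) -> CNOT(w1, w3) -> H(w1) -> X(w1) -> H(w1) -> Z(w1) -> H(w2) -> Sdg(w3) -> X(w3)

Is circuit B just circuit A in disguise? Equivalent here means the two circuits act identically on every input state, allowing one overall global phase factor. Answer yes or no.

Yes, they are equivalent — the unitaries differ by at most a global phase.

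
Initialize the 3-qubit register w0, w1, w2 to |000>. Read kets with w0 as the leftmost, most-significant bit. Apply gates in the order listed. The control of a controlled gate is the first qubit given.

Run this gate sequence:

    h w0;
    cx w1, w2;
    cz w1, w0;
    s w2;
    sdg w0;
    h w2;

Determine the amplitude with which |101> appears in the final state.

The amplitude on |101> is -I/2.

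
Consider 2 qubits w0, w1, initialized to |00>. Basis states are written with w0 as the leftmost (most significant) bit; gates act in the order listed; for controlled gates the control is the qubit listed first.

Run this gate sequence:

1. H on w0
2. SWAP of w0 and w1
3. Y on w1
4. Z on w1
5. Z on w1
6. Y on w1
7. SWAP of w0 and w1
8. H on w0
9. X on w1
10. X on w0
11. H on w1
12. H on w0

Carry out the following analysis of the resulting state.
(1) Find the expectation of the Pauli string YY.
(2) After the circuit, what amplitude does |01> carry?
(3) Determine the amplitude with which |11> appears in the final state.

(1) The expectation value of YY is 0. Key observation: the block from step 1 through step 8 cancels to the identity and can be dropped.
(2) |01> carries amplitude -1/2 in the final state.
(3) |11> carries amplitude 1/2 in the final state.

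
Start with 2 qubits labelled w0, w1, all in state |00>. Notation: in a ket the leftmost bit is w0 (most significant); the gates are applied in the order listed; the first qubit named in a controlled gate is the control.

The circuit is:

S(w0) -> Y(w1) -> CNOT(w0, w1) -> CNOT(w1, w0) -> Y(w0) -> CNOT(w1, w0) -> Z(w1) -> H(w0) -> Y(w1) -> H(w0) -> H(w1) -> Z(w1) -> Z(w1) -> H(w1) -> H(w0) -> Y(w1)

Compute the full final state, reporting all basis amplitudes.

The final amplitudes are 0 on |00>, -sqrt(2)/2 on |01>, 0 on |10>, sqrt(2)/2 on |11>. Key observation: steps 9-16 multiply out to the identity, so the circuit reduces to the remaining gates.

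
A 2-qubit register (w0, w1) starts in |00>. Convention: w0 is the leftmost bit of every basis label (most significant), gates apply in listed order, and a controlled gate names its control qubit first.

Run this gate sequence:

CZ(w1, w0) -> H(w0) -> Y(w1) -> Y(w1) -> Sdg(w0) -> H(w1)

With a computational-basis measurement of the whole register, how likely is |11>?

A full measurement returns |11> with probability 1/4.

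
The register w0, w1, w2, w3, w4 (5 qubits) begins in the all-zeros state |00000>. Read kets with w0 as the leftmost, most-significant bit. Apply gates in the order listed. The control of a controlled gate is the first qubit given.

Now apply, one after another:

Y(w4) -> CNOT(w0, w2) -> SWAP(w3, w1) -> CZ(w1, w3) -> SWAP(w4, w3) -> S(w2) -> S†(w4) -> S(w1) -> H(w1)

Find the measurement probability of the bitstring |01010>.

The probability of measuring |01010> is 1/2.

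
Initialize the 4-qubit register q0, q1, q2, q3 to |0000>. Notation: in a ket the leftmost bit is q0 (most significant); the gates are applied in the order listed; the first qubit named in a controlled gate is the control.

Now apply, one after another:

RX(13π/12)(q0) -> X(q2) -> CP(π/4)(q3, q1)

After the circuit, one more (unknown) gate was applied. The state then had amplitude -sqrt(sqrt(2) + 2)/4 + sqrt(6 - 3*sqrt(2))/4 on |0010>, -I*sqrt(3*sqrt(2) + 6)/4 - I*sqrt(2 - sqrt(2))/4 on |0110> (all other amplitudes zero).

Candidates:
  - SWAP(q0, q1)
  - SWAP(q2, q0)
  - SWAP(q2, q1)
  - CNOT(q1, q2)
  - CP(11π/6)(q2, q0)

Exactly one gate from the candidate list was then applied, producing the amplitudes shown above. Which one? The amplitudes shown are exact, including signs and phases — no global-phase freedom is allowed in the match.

It was SWAP(q0, q1) that produced the state shown.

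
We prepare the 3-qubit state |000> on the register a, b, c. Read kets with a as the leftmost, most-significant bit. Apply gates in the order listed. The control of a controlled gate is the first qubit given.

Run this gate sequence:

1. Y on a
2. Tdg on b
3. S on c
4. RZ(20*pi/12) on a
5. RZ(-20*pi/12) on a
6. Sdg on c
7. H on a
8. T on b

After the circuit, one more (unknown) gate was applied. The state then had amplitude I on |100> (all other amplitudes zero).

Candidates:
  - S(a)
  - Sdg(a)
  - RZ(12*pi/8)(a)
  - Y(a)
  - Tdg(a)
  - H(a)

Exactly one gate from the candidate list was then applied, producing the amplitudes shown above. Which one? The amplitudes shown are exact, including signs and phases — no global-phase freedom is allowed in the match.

It was H(a) that produced the state shown. Key observation: steps 3-6 multiply out to the identity, so the circuit reduces to the remaining gates.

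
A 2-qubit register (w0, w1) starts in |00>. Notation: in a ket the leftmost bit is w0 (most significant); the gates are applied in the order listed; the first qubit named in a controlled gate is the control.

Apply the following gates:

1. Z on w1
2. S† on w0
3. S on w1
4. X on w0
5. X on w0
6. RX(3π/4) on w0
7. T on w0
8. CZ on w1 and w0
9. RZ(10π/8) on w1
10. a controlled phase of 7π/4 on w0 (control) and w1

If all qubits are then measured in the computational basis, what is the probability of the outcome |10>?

Outcome |10> occurs with probability sqrt(2)/4 + 1/2. Key observation: gates 4-5 undo each other exactly, leaving only the rest of the circuit to track.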